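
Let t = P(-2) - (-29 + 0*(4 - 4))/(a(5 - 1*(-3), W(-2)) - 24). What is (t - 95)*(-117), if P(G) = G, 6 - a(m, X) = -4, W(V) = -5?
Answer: 162279/14 ≈ 11591.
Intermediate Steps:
a(m, X) = 10 (a(m, X) = 6 - 1*(-4) = 6 + 4 = 10)
t = -57/14 (t = -2 - (-29 + 0*(4 - 4))/(10 - 24) = -2 - (-29 + 0*0)/(-14) = -2 - (-29 + 0)*(-1)/14 = -2 - (-29)*(-1)/14 = -2 - 1*29/14 = -2 - 29/14 = -57/14 ≈ -4.0714)
(t - 95)*(-117) = (-57/14 - 95)*(-117) = -1387/14*(-117) = 162279/14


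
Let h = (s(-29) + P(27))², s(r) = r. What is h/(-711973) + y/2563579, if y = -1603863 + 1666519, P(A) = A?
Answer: 44599125972/1825199031367 ≈ 0.024435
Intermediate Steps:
y = 62656
h = 4 (h = (-29 + 27)² = (-2)² = 4)
h/(-711973) + y/2563579 = 4/(-711973) + 62656/2563579 = 4*(-1/711973) + 62656*(1/2563579) = -4/711973 + 62656/2563579 = 44599125972/1825199031367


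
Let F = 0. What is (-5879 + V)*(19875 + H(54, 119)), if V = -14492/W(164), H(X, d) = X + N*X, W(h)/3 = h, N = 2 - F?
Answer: -4853896460/41 ≈ -1.1839e+8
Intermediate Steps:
N = 2 (N = 2 - 1*0 = 2 + 0 = 2)
W(h) = 3*h
H(X, d) = 3*X (H(X, d) = X + 2*X = 3*X)
V = -3623/123 (V = -14492/(3*164) = -14492/492 = -14492*1/492 = -3623/123 ≈ -29.455)
(-5879 + V)*(19875 + H(54, 119)) = (-5879 - 3623/123)*(19875 + 3*54) = -726740*(19875 + 162)/123 = -726740/123*20037 = -4853896460/41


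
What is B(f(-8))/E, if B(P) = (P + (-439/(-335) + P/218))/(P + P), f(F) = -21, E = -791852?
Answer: -1444963/2428815965520 ≈ -5.9493e-7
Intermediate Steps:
B(P) = (439/335 + 219*P/218)/(2*P) (B(P) = (P + (-439*(-1/335) + P*(1/218)))/((2*P)) = (P + (439/335 + P/218))*(1/(2*P)) = (439/335 + 219*P/218)*(1/(2*P)) = (439/335 + 219*P/218)/(2*P))
B(f(-8))/E = ((1/146060)*(95702 + 73365*(-21))/(-21))/(-791852) = ((1/146060)*(-1/21)*(95702 - 1540665))*(-1/791852) = ((1/146060)*(-1/21)*(-1444963))*(-1/791852) = (1444963/3067260)*(-1/791852) = -1444963/2428815965520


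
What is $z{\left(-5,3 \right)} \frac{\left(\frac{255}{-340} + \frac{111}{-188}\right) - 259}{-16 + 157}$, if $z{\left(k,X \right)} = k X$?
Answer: $\frac{61180}{2209} \approx 27.696$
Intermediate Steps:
$z{\left(k,X \right)} = X k$
$z{\left(-5,3 \right)} \frac{\left(\frac{255}{-340} + \frac{111}{-188}\right) - 259}{-16 + 157} = 3 \left(-5\right) \frac{\left(\frac{255}{-340} + \frac{111}{-188}\right) - 259}{-16 + 157} = - 15 \frac{\left(255 \left(- \frac{1}{340}\right) + 111 \left(- \frac{1}{188}\right)\right) - 259}{141} = - 15 \left(\left(- \frac{3}{4} - \frac{111}{188}\right) - 259\right) \frac{1}{141} = - 15 \left(- \frac{63}{47} - 259\right) \frac{1}{141} = - 15 \left(\left(- \frac{12236}{47}\right) \frac{1}{141}\right) = \left(-15\right) \left(- \frac{12236}{6627}\right) = \frac{61180}{2209}$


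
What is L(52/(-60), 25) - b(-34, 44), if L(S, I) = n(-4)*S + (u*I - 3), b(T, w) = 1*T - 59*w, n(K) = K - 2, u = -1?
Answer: 13036/5 ≈ 2607.2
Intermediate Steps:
n(K) = -2 + K
b(T, w) = T - 59*w
L(S, I) = -3 - I - 6*S (L(S, I) = (-2 - 4)*S + (-I - 3) = -6*S + (-3 - I) = -3 - I - 6*S)
L(52/(-60), 25) - b(-34, 44) = (-3 - 1*25 - 312/(-60)) - (-34 - 59*44) = (-3 - 25 - 312*(-1)/60) - (-34 - 2596) = (-3 - 25 - 6*(-13/15)) - 1*(-2630) = (-3 - 25 + 26/5) + 2630 = -114/5 + 2630 = 13036/5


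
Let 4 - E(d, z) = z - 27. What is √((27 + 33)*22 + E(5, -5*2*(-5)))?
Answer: √1301 ≈ 36.069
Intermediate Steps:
E(d, z) = 31 - z (E(d, z) = 4 - (z - 27) = 4 - (-27 + z) = 4 + (27 - z) = 31 - z)
√((27 + 33)*22 + E(5, -5*2*(-5))) = √((27 + 33)*22 + (31 - (-5*2)*(-5))) = √(60*22 + (31 - (-10)*(-5))) = √(1320 + (31 - 1*50)) = √(1320 + (31 - 50)) = √(1320 - 19) = √1301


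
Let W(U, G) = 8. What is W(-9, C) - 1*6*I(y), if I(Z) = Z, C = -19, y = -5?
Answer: 38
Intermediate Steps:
W(-9, C) - 1*6*I(y) = 8 - 1*6*(-5) = 8 - 6*(-5) = 8 - 1*(-30) = 8 + 30 = 38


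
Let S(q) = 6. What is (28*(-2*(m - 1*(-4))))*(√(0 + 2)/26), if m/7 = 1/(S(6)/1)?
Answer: -434*√2/39 ≈ -15.738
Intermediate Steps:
m = 7/6 (m = 7/((6/1)) = 7/((6*1)) = 7/6 ≈ 1.1667)
(28*(-2*(m - 1*(-4))))*(√(0 + 2)/26) = (28*(-2*(7/6 - 1*(-4))))*(√(0 + 2)/26) = (28*(-2*(7/6 + 4)))*(√2*(1/26)) = (28*(-2*31/6))*(√2/26) = (28*(-31/3))*(√2/26) = -434*√2/39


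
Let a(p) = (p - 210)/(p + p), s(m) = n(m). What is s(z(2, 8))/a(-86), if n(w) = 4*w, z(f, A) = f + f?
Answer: 344/37 ≈ 9.2973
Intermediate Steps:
z(f, A) = 2*f
s(m) = 4*m
a(p) = (-210 + p)/(2*p) (a(p) = (-210 + p)/((2*p)) = (-210 + p)*(1/(2*p)) = (-210 + p)/(2*p))
s(z(2, 8))/a(-86) = (4*(2*2))/(((½)*(-210 - 86)/(-86))) = (4*4)/(((½)*(-1/86)*(-296))) = 16/(74/43) = 16*(43/74) = 344/37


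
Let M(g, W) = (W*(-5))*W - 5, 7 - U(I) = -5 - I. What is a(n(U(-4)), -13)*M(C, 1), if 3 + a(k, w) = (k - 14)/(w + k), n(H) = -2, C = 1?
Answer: 58/3 ≈ 19.333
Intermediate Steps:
U(I) = 12 + I (U(I) = 7 - (-5 - I) = 7 + (5 + I) = 12 + I)
M(g, W) = -5 - 5*W² (M(g, W) = (-5*W)*W - 5 = -5*W² - 5 = -5 - 5*W²)
a(k, w) = -3 + (-14 + k)/(k + w) (a(k, w) = -3 + (k - 14)/(w + k) = -3 + (-14 + k)/(k + w))
a(n(U(-4)), -13)*M(C, 1) = ((-14 - 3*(-13) - 2*(-2))/(-2 - 13))*(-5 - 5*1²) = ((-14 + 39 + 4)/(-15))*(-5 - 5*1) = (-1/15*29)*(-5 - 5) = -29/15*(-10) = 58/3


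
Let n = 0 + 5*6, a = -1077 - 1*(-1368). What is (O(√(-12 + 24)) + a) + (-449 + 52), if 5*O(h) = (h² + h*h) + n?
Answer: -476/5 ≈ -95.200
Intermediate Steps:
a = 291 (a = -1077 + 1368 = 291)
n = 30 (n = 0 + 30 = 30)
O(h) = 6 + 2*h²/5 (O(h) = ((h² + h*h) + 30)/5 = ((h² + h²) + 30)/5 = (2*h² + 30)/5 = (30 + 2*h²)/5 = 6 + 2*h²/5)
(O(√(-12 + 24)) + a) + (-449 + 52) = ((6 + 2*(√(-12 + 24))²/5) + 291) + (-449 + 52) = ((6 + 2*(√12)²/5) + 291) - 397 = ((6 + 2*(2*√3)²/5) + 291) - 397 = ((6 + (⅖)*12) + 291) - 397 = ((6 + 24/5) + 291) - 397 = (54/5 + 291) - 397 = 1509/5 - 397 = -476/5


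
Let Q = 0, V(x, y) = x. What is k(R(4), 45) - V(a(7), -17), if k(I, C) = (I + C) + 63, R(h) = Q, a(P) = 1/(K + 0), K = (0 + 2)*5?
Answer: 1079/10 ≈ 107.90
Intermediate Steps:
K = 10 (K = 2*5 = 10)
a(P) = 1/10 (a(P) = 1/(10 + 0) = 1/10)
R(h) = 0
k(I, C) = 63 + C + I (k(I, C) = (C + I) + 63 = 63 + C + I)
k(R(4), 45) - V(a(7), -17) = (63 + 45 + 0) - 1*1/10 = 108 - 1/10 = 1079/10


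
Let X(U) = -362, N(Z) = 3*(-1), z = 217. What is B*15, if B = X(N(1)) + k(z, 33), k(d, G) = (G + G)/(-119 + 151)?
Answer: -86385/16 ≈ -5399.1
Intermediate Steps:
k(d, G) = G/16 (k(d, G) = (2*G)/32 = (2*G)*(1/32) = G/16)
N(Z) = -3
B = -5759/16 (B = -362 + (1/16)*33 = -362 + 33/16 = -5759/16 ≈ -359.94)
B*15 = -5759/16*15 = -86385/16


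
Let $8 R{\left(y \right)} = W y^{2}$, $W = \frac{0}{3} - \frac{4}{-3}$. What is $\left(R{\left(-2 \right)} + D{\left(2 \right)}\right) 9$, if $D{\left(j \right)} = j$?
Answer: $24$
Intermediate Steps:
$W = \frac{4}{3}$ ($W = 0 \cdot \frac{1}{3} - - \frac{4}{3} = 0 + \frac{4}{3} = \frac{4}{3} \approx 1.3333$)
$R{\left(y \right)} = \frac{y^{2}}{6}$ ($R{\left(y \right)} = \frac{\frac{4}{3} y^{2}}{8} = \frac{y^{2}}{6}$)
$\left(R{\left(-2 \right)} + D{\left(2 \right)}\right) 9 = \left(\frac{\left(-2\right)^{2}}{6} + 2\right) 9 = \left(\frac{1}{6} \cdot 4 + 2\right) 9 = \left(\frac{2}{3} + 2\right) 9 = \frac{8}{3} \cdot 9 = 24$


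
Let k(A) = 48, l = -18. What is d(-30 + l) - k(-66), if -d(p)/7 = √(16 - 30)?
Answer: -48 - 7*I*√14 ≈ -48.0 - 26.192*I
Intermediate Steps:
d(p) = -7*I*√14 (d(p) = -7*√(16 - 30) = -7*I*√14)
d(-30 + l) - k(-66) = -7*I*√14 - 1*48 = -7*I*√14 - 48 = -48 - 7*I*√14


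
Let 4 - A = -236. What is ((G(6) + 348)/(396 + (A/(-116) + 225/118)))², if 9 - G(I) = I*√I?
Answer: 166107541540/203869407361 - 5573999984*√6/203869407361 ≈ 0.74780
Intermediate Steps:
A = 240 (A = 4 - 1*(-236) = 4 + 236 = 240)
G(I) = 9 - I^(3/2) (G(I) = 9 - I*√I = 9 - I^(3/2))
((G(6) + 348)/(396 + (A/(-116) + 225/118)))² = (((9 - 6^(3/2)) + 348)/(396 + (240/(-116) + 225/118)))² = (((9 - 6*√6) + 348)/(396 + (240*(-1/116) + 225*(1/118))))² = (((9 - 6*√6) + 348)/(396 + (-60/29 + 225/118)))² = ((357 - 6*√6)/(396 - 555/3422))² = ((357 - 6*√6)/(1354557/3422))² = ((357 - 6*√6)*(3422/1354557))² = (407218/451519 - 6844*√6/451519)²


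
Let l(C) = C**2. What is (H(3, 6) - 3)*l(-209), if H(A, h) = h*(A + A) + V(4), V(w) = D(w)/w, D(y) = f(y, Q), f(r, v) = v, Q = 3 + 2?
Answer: 5984297/4 ≈ 1.4961e+6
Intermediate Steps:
Q = 5
D(y) = 5
V(w) = 5/w
H(A, h) = 5/4 + 2*A*h (H(A, h) = h*(A + A) + 5/4 = h*(2*A) + 5*(1/4) = 2*A*h + 5/4 = 5/4 + 2*A*h)
(H(3, 6) - 3)*l(-209) = ((5/4 + 2*3*6) - 3)*(-209)**2 = ((5/4 + 36) - 3)*43681 = (149/4 - 3)*43681 = (137/4)*43681 = 5984297/4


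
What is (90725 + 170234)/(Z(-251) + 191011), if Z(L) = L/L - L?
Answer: 260959/191263 ≈ 1.3644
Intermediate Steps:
Z(L) = 1 - L
(90725 + 170234)/(Z(-251) + 191011) = (90725 + 170234)/((1 - 1*(-251)) + 191011) = 260959/((1 + 251) + 191011) = 260959/(252 + 191011) = 260959/191263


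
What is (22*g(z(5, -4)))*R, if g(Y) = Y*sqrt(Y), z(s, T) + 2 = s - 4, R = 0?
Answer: 0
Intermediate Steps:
z(s, T) = -6 + s (z(s, T) = -2 + (s - 4) = -2 + (-4 + s) = -6 + s)
g(Y) = Y**(3/2)
(22*g(z(5, -4)))*R = (22*(-6 + 5)**(3/2))*0 = (22*(-1)**(3/2))*0 = (22*(-I))*0 = -22*I*0 = 0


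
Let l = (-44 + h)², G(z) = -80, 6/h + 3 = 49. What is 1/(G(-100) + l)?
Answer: 529/975761 ≈ 0.00054214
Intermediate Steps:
h = 3/23 (h = 6/(-3 + 49) = 6/46 = 6*(1/46) = 3/23 ≈ 0.13043)
l = 1018081/529 (l = (-44 + 3/23)² = (-1009/23)² = 1018081/529 ≈ 1924.5)
1/(G(-100) + l) = 1/(-80 + 1018081/529) = 1/(975761/529) = 529/975761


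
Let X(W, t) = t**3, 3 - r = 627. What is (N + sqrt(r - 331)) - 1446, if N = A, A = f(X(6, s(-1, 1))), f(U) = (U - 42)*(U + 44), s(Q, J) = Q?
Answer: -3295 + I*sqrt(955) ≈ -3295.0 + 30.903*I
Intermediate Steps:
r = -624 (r = 3 - 1*627 = 3 - 627 = -624)
f(U) = (-42 + U)*(44 + U)
A = -1849 (A = -1848 + ((-1)**3)**2 + 2*(-1)**3 = -1848 + (-1)**2 + 2*(-1) = -1848 + 1 - 2 = -1849)
N = -1849
(N + sqrt(r - 331)) - 1446 = (-1849 + sqrt(-624 - 331)) - 1446 = (-1849 + sqrt(-955)) - 1446 = (-1849 + I*sqrt(955)) - 1446 = -3295 + I*sqrt(955)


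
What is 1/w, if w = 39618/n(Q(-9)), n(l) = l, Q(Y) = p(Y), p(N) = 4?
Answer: 2/19809 ≈ 0.00010096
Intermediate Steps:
Q(Y) = 4
w = 19809/2 (w = 39618/4 = 39618*(¼) = 19809/2 ≈ 9904.5)
1/w = 1/(19809/2) = 2/19809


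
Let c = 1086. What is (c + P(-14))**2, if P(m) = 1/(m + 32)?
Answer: 382163401/324 ≈ 1.1795e+6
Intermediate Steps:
P(m) = 1/(32 + m)
(c + P(-14))**2 = (1086 + 1/(32 - 14))**2 = (1086 + 1/18)**2 = (19549/18)**2 = 382163401/324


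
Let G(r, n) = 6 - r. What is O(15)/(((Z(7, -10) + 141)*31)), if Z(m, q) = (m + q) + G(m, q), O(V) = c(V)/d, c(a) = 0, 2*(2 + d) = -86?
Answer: 0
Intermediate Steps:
d = -45 (d = -2 + (1/2)*(-86) = -2 - 43 = -45)
O(V) = 0 (O(V) = 0/(-45) = 0*(-1/45) = 0)
Z(m, q) = 6 + q (Z(m, q) = (m + q) + (6 - m) = 6 + q)
O(15)/(((Z(7, -10) + 141)*31)) = 0/((((6 - 10) + 141)*31)) = 0/(((-4 + 141)*31)) = 0/((137*31)) = 0/4247 = 0*(1/4247) = 0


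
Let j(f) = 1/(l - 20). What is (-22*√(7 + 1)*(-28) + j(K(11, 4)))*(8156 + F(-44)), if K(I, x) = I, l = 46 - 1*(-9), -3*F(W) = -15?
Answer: 8161/35 + 10054352*√2 ≈ 1.4219e+7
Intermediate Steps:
F(W) = 5 (F(W) = -⅓*(-15) = 5)
l = 55 (l = 46 + 9 = 55)
j(f) = 1/35 (j(f) = 1/(55 - 20) = 1/35)
(-22*√(7 + 1)*(-28) + j(K(11, 4)))*(8156 + F(-44)) = (-22*√(7 + 1)*(-28) + 1/35)*(8156 + 5) = (-44*√2*(-28) + 1/35)*8161 = (1232*√2 + 1/35)*8161 = (1/35 + 1232*√2)*8161 = 8161/35 + 10054352*√2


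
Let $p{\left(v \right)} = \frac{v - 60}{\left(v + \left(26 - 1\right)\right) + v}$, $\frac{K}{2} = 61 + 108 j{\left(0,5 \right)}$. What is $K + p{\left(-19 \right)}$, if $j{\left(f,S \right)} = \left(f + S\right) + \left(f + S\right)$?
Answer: $\frac{29745}{13} \approx 2288.1$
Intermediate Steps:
$j{\left(f,S \right)} = 2 S + 2 f$ ($j{\left(f,S \right)} = \left(S + f\right) + \left(S + f\right) = 2 S + 2 f$)
$K = 2282$ ($K = 2 \left(61 + 108 \left(2 \cdot 5 + 2 \cdot 0\right)\right) = 2 \left(61 + 108 \left(10 + 0\right)\right) = 2 \left(61 + 108 \cdot 10\right) = 2 \left(61 + 1080\right) = 2 \cdot 1141 = 2282$)
$p{\left(v \right)} = \frac{-60 + v}{25 + 2 v}$ ($p{\left(v \right)} = \frac{-60 + v}{\left(v + \left(26 - 1\right)\right) + v} = \frac{-60 + v}{\left(v + 25\right) + v} = \frac{-60 + v}{\left(25 + v\right) + v} = \frac{-60 + v}{25 + 2 v}$)
$K + p{\left(-19 \right)} = 2282 + \frac{-60 - 19}{25 + 2 \left(-19\right)} = 2282 + \frac{1}{25 - 38} \left(-79\right) = 2282 + \frac{1}{-13} \left(-79\right) = 2282 - - \frac{79}{13} = 2282 + \frac{79}{13} = \frac{29745}{13}$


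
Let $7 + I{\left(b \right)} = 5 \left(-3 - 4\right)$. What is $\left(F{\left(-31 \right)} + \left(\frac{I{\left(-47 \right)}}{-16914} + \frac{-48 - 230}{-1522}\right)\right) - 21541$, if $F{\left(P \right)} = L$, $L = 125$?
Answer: $- \frac{45942469576}{2145259} \approx -21416.0$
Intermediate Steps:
$I{\left(b \right)} = -42$ ($I{\left(b \right)} = -7 + 5 \left(-3 - 4\right) = -7 + 5 \left(-7\right) = -7 - 35 = -42$)
$F{\left(P \right)} = 125$
$\left(F{\left(-31 \right)} + \left(\frac{I{\left(-47 \right)}}{-16914} + \frac{-48 - 230}{-1522}\right)\right) - 21541 = \left(125 - \left(- \frac{7}{2819} - \frac{-48 - 230}{-1522}\right)\right) - 21541 = \left(125 - \left(- \frac{7}{2819} - \left(-48 - 230\right) \left(- \frac{1}{1522}\right)\right)\right) - 21541 = \left(125 + \left(\frac{7}{2819} - - \frac{139}{761}\right)\right) - 21541 = \left(125 + \left(\frac{7}{2819} + \frac{139}{761}\right)\right) - 21541 = \left(125 + \frac{397168}{2145259}\right) - 21541 = \frac{268554543}{2145259} - 21541 = - \frac{45942469576}{2145259}$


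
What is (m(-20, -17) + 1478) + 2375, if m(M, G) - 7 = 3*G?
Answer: 3809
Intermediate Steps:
m(M, G) = 7 + 3*G
(m(-20, -17) + 1478) + 2375 = ((7 + 3*(-17)) + 1478) + 2375 = ((7 - 51) + 1478) + 2375 = (-44 + 1478) + 2375 = 1434 + 2375 = 3809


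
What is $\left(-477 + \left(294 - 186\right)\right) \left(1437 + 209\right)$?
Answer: $-607374$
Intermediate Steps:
$\left(-477 + \left(294 - 186\right)\right) \left(1437 + 209\right) = \left(-477 + \left(294 - 186\right)\right) 1646 = \left(-477 + 108\right) 1646 = \left(-369\right) 1646 = -607374$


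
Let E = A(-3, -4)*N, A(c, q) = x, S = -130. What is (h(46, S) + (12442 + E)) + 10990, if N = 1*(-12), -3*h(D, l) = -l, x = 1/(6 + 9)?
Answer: 350818/15 ≈ 23388.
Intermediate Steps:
x = 1/15 ≈ 0.066667
h(D, l) = l/3 (h(D, l) = -(-1)*l/3 = l/3)
A(c, q) = 1/15
N = -12
E = -⅘ (E = (1/15)*(-12) = -⅘ ≈ -0.80000)
(h(46, S) + (12442 + E)) + 10990 = ((⅓)*(-130) + (12442 - ⅘)) + 10990 = (-130/3 + 62206/5) + 10990 = 185968/15 + 10990 = 350818/15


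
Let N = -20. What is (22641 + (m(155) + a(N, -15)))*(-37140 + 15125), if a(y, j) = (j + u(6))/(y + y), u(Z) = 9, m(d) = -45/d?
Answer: -61806377199/124 ≈ -4.9844e+8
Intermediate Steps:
a(y, j) = (9 + j)/(2*y) (a(y, j) = (j + 9)/(y + y) = (9 + j)/((2*y)) = (9 + j)*(1/(2*y)) = (9 + j)/(2*y))
(22641 + (m(155) + a(N, -15)))*(-37140 + 15125) = (22641 + (-45/155 + (1/2)*(9 - 15)/(-20)))*(-37140 + 15125) = (22641 + (-45*1/155 + (1/2)*(-1/20)*(-6)))*(-22015) = (22641 + (-9/31 + 3/20))*(-22015) = (22641 - 87/620)*(-22015) = (14037333/620)*(-22015) = -61806377199/124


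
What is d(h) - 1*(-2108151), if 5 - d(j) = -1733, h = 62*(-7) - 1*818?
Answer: 2109889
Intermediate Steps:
h = -1252 (h = -434 - 818 = -1252)
d(j) = 1738 (d(j) = 5 - 1*(-1733) = 5 + 1733 = 1738)
d(h) - 1*(-2108151) = 1738 - 1*(-2108151) = 1738 + 2108151 = 2109889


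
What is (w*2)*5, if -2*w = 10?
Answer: -50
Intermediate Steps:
w = -5 (w = -½*10 = -5)
(w*2)*5 = -5*2*5 = -10*5 = -50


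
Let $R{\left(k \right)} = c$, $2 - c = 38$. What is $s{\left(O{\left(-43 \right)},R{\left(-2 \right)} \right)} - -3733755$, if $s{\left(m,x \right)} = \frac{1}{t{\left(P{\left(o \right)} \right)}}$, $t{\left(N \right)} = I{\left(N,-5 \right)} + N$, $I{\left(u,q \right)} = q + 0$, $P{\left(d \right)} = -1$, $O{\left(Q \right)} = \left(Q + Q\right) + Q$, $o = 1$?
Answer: $\frac{22402529}{6} \approx 3.7338 \cdot 10^{6}$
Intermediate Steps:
$O{\left(Q \right)} = 3 Q$ ($O{\left(Q \right)} = 2 Q + Q = 3 Q$)
$I{\left(u,q \right)} = q$
$c = -36$ ($c = 2 - 38 = -36$)
$t{\left(N \right)} = -5 + N$
$R{\left(k \right)} = -36$
$s{\left(m,x \right)} = - \frac{1}{6}$ ($s{\left(m,x \right)} = \frac{1}{-5 - 1} = \frac{1}{-6} = - \frac{1}{6}$)
$s{\left(O{\left(-43 \right)},R{\left(-2 \right)} \right)} - -3733755 = - \frac{1}{6} - -3733755 = - \frac{1}{6} + 3733755 = \frac{22402529}{6}$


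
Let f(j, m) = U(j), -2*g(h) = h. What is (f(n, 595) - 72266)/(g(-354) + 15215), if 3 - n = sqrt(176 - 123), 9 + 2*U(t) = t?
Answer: -72269/15392 - sqrt(53)/30784 ≈ -4.6955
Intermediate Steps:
U(t) = -9/2 + t/2
n = 3 - sqrt(53) (n = 3 - sqrt(176 - 123) = 3 - sqrt(53) ≈ -4.2801)
g(h) = -h/2
f(j, m) = -9/2 + j/2
(f(n, 595) - 72266)/(g(-354) + 15215) = ((-9/2 + (3 - sqrt(53))/2) - 72266)/(-1/2*(-354) + 15215) = ((-9/2 + (3/2 - sqrt(53)/2)) - 72266)/(177 + 15215) = ((-3 - sqrt(53)/2) - 72266)/15392 = (-72269 - sqrt(53)/2)*(1/15392) = -72269/15392 - sqrt(53)/30784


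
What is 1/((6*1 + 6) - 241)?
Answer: -1/229 ≈ -0.0043668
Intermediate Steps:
1/((6*1 + 6) - 241) = 1/((6 + 6) - 241) = 1/(12 - 241) = 1/(-229) = -1/229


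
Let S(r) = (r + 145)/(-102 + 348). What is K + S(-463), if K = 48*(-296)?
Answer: -582581/41 ≈ -14209.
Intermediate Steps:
K = -14208
S(r) = 145/246 + r/246 (S(r) = (145 + r)/246 = (145 + r)*(1/246) = 145/246 + r/246)
K + S(-463) = -14208 + (145/246 + (1/246)*(-463)) = -14208 + (145/246 - 463/246) = -14208 - 53/41 = -582581/41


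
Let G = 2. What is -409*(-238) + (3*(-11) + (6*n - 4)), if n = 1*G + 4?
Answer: 97341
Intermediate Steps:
n = 6 (n = 1*2 + 4 = 2 + 4 = 6)
-409*(-238) + (3*(-11) + (6*n - 4)) = -409*(-238) + (3*(-11) + (6*6 - 4)) = 97342 + (-33 + (36 - 4)) = 97342 + (-33 + 32) = 97342 - 1 = 97341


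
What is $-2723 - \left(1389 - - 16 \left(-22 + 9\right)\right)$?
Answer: $-3904$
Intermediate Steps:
$-2723 - \left(1389 - - 16 \left(-22 + 9\right)\right) = -2723 - \left(1389 - \left(-16\right) \left(-13\right)\right) = -2723 - \left(1389 - 208\right) = -2723 - 1181 = -3904$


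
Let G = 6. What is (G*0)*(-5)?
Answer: 0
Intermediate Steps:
(G*0)*(-5) = (6*0)*(-5) = 0*(-5) = 0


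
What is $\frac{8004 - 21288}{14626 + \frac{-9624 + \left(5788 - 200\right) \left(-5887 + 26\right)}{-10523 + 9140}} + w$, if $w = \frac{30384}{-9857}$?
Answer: $- \frac{895548849102}{261154561525} \approx -3.4292$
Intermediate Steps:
$w = - \frac{30384}{9857}$ ($w = 30384 \left(- \frac{1}{9857}\right) = - \frac{30384}{9857} \approx -3.0825$)
$\frac{8004 - 21288}{14626 + \frac{-9624 + \left(5788 - 200\right) \left(-5887 + 26\right)}{-10523 + 9140}} + w = \frac{8004 - 21288}{14626 + \frac{-9624 + \left(5788 - 200\right) \left(-5887 + 26\right)}{-10523 + 9140}} - \frac{30384}{9857} = - \frac{13284}{14626 + \frac{-9624 + 5588 \left(-5861\right)}{-1383}} - \frac{30384}{9857} = - \frac{13284}{14626 + \left(-9624 - 32751268\right) \left(- \frac{1}{1383}\right)} - \frac{30384}{9857} = - \frac{13284}{14626 - - \frac{32760892}{1383}} - \frac{30384}{9857} = - \frac{13284}{14626 + \frac{32760892}{1383}} - \frac{30384}{9857} = - \frac{13284}{\frac{52988650}{1383}} - \frac{30384}{9857} = \left(-13284\right) \frac{1383}{52988650} - \frac{30384}{9857} = - \frac{9185886}{26494325} - \frac{30384}{9857} = - \frac{895548849102}{261154561525}$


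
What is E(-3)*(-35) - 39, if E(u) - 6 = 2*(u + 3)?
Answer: -249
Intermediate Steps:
E(u) = 12 + 2*u (E(u) = 6 + 2*(u + 3) = 6 + 2*(3 + u) = 6 + (6 + 2*u) = 12 + 2*u)
E(-3)*(-35) - 39 = (12 + 2*(-3))*(-35) - 39 = (12 - 6)*(-35) - 39 = 6*(-35) - 39 = -210 - 39 = -249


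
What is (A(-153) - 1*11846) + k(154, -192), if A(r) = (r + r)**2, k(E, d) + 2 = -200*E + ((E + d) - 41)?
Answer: 50909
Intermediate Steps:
k(E, d) = -43 + d - 199*E (k(E, d) = -2 + (-200*E + ((E + d) - 41)) = -2 + (-200*E + (-41 + E + d)) = -2 + (-41 + d - 199*E) = -43 + d - 199*E)
A(r) = 4*r**2 (A(r) = (2*r)**2 = 4*r**2)
(A(-153) - 1*11846) + k(154, -192) = (4*(-153)**2 - 1*11846) + (-43 - 192 - 199*154) = (4*23409 - 11846) + (-43 - 192 - 30646) = (93636 - 11846) - 30881 = 81790 - 30881 = 50909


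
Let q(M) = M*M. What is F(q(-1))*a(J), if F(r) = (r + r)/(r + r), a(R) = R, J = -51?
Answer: -51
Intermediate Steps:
q(M) = M²
F(r) = 1 (F(r) = (2*r)/((2*r)) = (2*r)*(1/(2*r)) = 1)
F(q(-1))*a(J) = 1*(-51) = -51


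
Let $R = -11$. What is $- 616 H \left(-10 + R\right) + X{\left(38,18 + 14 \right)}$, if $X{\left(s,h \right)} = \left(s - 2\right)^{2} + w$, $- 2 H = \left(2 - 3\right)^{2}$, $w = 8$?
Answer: $-5164$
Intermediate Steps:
$H = - \frac{1}{2}$ ($H = - \frac{\left(2 - 3\right)^{2}}{2} = - \frac{\left(-1\right)^{2}}{2} = \left(- \frac{1}{2}\right) 1 = - \frac{1}{2} \approx -0.5$)
$X{\left(s,h \right)} = 8 + \left(-2 + s\right)^{2}$ ($X{\left(s,h \right)} = \left(s - 2\right)^{2} + 8 = \left(-2 + s\right)^{2} + 8 = 8 + \left(-2 + s\right)^{2}$)
$- 616 H \left(-10 + R\right) + X{\left(38,18 + 14 \right)} = - 616 \left(- \frac{-10 - 11}{2}\right) + \left(8 + \left(-2 + 38\right)^{2}\right) = - 616 \left(\left(- \frac{1}{2}\right) \left(-21\right)\right) + \left(8 + 36^{2}\right) = \left(-616\right) \frac{21}{2} + \left(8 + 1296\right) = -6468 + 1304 = -5164$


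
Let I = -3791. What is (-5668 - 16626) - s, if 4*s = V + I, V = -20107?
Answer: -32639/2 ≈ -16320.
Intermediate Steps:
s = -11949/2 (s = (-20107 - 3791)/4 = (¼)*(-23898) = -11949/2 ≈ -5974.5)
(-5668 - 16626) - s = (-5668 - 16626) - 1*(-11949/2) = -22294 + 11949/2 = -32639/2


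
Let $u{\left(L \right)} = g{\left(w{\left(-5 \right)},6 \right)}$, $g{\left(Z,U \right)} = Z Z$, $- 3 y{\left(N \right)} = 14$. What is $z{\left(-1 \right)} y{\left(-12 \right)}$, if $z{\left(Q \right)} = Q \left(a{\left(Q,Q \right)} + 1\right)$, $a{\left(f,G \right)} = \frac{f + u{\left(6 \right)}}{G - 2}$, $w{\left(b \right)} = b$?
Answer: $- \frac{98}{3} \approx -32.667$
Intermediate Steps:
$y{\left(N \right)} = - \frac{14}{3}$ ($y{\left(N \right)} = \left(- \frac{1}{3}\right) 14 = - \frac{14}{3}$)
$g{\left(Z,U \right)} = Z^{2}$
$u{\left(L \right)} = 25$ ($u{\left(L \right)} = \left(-5\right)^{2} = 25$)
$a{\left(f,G \right)} = \frac{25 + f}{-2 + G}$ ($a{\left(f,G \right)} = \frac{f + 25}{G - 2} = \frac{25 + f}{-2 + G}$)
$z{\left(Q \right)} = Q \left(1 + \frac{25 + Q}{-2 + Q}\right)$ ($z{\left(Q \right)} = Q \left(\frac{25 + Q}{-2 + Q} + 1\right) = Q \left(1 + \frac{25 + Q}{-2 + Q}\right)$)
$z{\left(-1 \right)} y{\left(-12 \right)} = - \frac{23 + 2 \left(-1\right)}{-2 - 1} \left(- \frac{14}{3}\right) = - \frac{23 - 2}{-3} \left(- \frac{14}{3}\right) = \left(-1\right) \left(- \frac{1}{3}\right) 21 \left(- \frac{14}{3}\right) = 7 \left(- \frac{14}{3}\right) = - \frac{98}{3}$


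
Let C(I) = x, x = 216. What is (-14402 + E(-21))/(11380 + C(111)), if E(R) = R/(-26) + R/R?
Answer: -374405/301496 ≈ -1.2418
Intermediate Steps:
E(R) = 1 - R/26 (E(R) = R*(-1/26) + 1 = -R/26 + 1 = 1 - R/26)
C(I) = 216
(-14402 + E(-21))/(11380 + C(111)) = (-14402 + (1 - 1/26*(-21)))/(11380 + 216) = (-14402 + (1 + 21/26))/11596 = (-14402 + 47/26)*(1/11596) = -374405/26*1/11596 = -374405/301496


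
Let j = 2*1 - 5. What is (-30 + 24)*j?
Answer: 18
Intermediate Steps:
j = -3 (j = 2 - 5 = -3)
(-30 + 24)*j = (-30 + 24)*(-3) = -6*(-3) = 18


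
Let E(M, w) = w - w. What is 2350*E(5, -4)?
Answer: 0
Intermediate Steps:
E(M, w) = 0
2350*E(5, -4) = 2350*0 = 0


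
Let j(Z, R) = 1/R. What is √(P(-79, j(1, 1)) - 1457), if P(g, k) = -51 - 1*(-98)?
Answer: I*√1410 ≈ 37.55*I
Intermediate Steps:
P(g, k) = 47 (P(g, k) = -51 + 98 = 47)
√(P(-79, j(1, 1)) - 1457) = √(47 - 1457) = √(-1410) = I*√1410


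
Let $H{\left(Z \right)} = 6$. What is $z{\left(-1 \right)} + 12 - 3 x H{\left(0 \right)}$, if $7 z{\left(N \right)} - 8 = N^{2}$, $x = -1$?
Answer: $\frac{1521}{7} \approx 217.29$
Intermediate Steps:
$z{\left(N \right)} = \frac{8}{7} + \frac{N^{2}}{7}$
$z{\left(-1 \right)} + 12 - 3 x H{\left(0 \right)} = \left(\frac{8}{7} + \frac{\left(-1\right)^{2}}{7}\right) + 12 \left(-3\right) \left(-1\right) 6 = \left(\frac{8}{7} + \frac{1}{7} \cdot 1\right) + 12 \cdot 3 \cdot 6 = \left(\frac{8}{7} + \frac{1}{7}\right) + 12 \cdot 18 = \frac{9}{7} + 216 = \frac{1521}{7}$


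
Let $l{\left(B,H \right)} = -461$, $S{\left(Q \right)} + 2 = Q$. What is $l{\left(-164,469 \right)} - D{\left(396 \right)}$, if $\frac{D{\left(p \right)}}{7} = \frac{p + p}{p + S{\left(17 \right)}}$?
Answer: $- \frac{65005}{137} \approx -474.49$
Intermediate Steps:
$S{\left(Q \right)} = -2 + Q$
$D{\left(p \right)} = \frac{14 p}{15 + p}$ ($D{\left(p \right)} = 7 \frac{p + p}{p + \left(-2 + 17\right)} = 7 \frac{2 p}{p + 15} = 7 \frac{2 p}{15 + p} = \frac{14 p}{15 + p}$)
$l{\left(-164,469 \right)} - D{\left(396 \right)} = -461 - 14 \cdot 396 \frac{1}{15 + 396} = -461 - 14 \cdot 396 \cdot \frac{1}{411} = -461 - \frac{1848}{137} = - \frac{65005}{137}$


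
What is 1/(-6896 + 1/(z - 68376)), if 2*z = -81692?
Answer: -109222/753194913 ≈ -0.00014501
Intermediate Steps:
z = -40846 (z = (½)*(-81692) = -40846)
1/(-6896 + 1/(z - 68376)) = 1/(-6896 + 1/(-40846 - 68376)) = 1/(-6896 + 1/(-109222)) = 1/(-6896 - 1/109222) = 1/(-753194913/109222) = -109222/753194913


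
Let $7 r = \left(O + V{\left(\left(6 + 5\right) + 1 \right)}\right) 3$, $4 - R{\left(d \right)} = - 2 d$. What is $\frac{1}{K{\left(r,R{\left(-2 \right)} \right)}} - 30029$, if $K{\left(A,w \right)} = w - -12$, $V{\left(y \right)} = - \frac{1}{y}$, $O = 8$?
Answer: $- \frac{360347}{12} \approx -30029.0$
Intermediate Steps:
$R{\left(d \right)} = 4 + 2 d$ ($R{\left(d \right)} = 4 - - 2 d = 4 + 2 d$)
$r = \frac{95}{28}$ ($r = \frac{\left(8 - \frac{1}{\left(6 + 5\right) + 1}\right) 3}{7} = \frac{\left(8 - \frac{1}{11 + 1}\right) 3}{7} = \frac{\left(8 - \frac{1}{12}\right) 3}{7} = \frac{\frac{95}{12} \cdot 3}{7} = \frac{1}{7} \cdot \frac{95}{4} = \frac{95}{28} \approx 3.3929$)
$K{\left(A,w \right)} = 12 + w$ ($K{\left(A,w \right)} = w + 12 = 12 + w$)
$\frac{1}{K{\left(r,R{\left(-2 \right)} \right)}} - 30029 = \frac{1}{12 + \left(4 + 2 \left(-2\right)\right)} - 30029 = \frac{1}{12 + \left(4 - 4\right)} - 30029 = \frac{1}{12 + 0} - 30029 = \frac{1}{12} - 30029 = - \frac{360347}{12}$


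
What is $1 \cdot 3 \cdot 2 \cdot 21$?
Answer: $126$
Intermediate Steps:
$1 \cdot 3 \cdot 2 \cdot 21 = 3 \cdot 2 \cdot 21 = 6 \cdot 21 = 126$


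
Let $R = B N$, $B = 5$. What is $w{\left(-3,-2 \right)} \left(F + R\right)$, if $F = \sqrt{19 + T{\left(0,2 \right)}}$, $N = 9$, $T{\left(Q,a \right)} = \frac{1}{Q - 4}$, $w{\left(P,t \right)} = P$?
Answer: $-135 - \frac{15 \sqrt{3}}{2} \approx -147.99$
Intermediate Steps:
$T{\left(Q,a \right)} = \frac{1}{-4 + Q}$
$R = 45$ ($R = 5 \cdot 9 = 45$)
$F = \frac{5 \sqrt{3}}{2}$ ($F = \sqrt{19 + \frac{1}{-4 + 0}} = \sqrt{19 + \frac{1}{-4}} = \sqrt{19 - \frac{1}{4}} = \sqrt{\frac{75}{4}} = \frac{5 \sqrt{3}}{2} \approx 4.3301$)
$w{\left(-3,-2 \right)} \left(F + R\right) = - 3 \left(\frac{5 \sqrt{3}}{2} + 45\right) = - 3 \left(45 + \frac{5 \sqrt{3}}{2}\right) = -135 - \frac{15 \sqrt{3}}{2}$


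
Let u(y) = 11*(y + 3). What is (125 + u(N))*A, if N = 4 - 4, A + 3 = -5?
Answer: -1264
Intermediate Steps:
A = -8 (A = -3 - 5 = -8)
N = 0
u(y) = 33 + 11*y (u(y) = 11*(3 + y) = 33 + 11*y)
(125 + u(N))*A = (125 + (33 + 11*0))*(-8) = (125 + (33 + 0))*(-8) = (125 + 33)*(-8) = 158*(-8) = -1264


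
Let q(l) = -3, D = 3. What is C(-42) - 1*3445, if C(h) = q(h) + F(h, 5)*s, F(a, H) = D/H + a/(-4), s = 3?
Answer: -34147/10 ≈ -3414.7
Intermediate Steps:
F(a, H) = 3/H - a/4 (F(a, H) = 3/H + a/(-4) = 3/H + a*(-1/4) = 3/H - a/4)
C(h) = -6/5 - 3*h/4 (C(h) = -3 + (3/5 - h/4)*3 = -3 + (9/5 - 3*h/4) = -6/5 - 3*h/4)
C(-42) - 1*3445 = (-6/5 - 3/4*(-42)) - 1*3445 = (-6/5 + 63/2) - 3445 = 303/10 - 3445 = -34147/10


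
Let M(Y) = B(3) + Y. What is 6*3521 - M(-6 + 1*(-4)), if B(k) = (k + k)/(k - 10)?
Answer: 147958/7 ≈ 21137.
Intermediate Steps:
B(k) = 2*k/(-10 + k) (B(k) = (2*k)/(-10 + k) = 2*k/(-10 + k))
M(Y) = -6/7 + Y (M(Y) = 2*3/(-10 + 3) + Y = 2*3/(-7) + Y = 2*3*(-1/7) + Y = -6/7 + Y)
6*3521 - M(-6 + 1*(-4)) = 6*3521 - (-6/7 + (-6 + 1*(-4))) = 21126 - (-6/7 + (-6 - 4)) = 21126 - (-6/7 - 10) = 21126 - 1*(-76/7) = 21126 + 76/7 = 147958/7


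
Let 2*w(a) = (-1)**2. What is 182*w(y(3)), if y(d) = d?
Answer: 91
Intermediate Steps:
w(a) = 1/2 (w(a) = (1/2)*(-1)**2 = (1/2)*1 = 1/2)
182*w(y(3)) = 182*(1/2) = 91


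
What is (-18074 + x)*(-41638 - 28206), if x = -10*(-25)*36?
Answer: 633764456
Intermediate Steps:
x = 9000 (x = 250*36 = 9000)
(-18074 + x)*(-41638 - 28206) = (-18074 + 9000)*(-41638 - 28206) = -9074*(-69844) = 633764456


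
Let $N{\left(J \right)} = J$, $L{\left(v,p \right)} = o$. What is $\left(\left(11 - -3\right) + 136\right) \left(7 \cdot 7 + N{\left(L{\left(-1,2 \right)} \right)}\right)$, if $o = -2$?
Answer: $7050$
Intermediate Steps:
$L{\left(v,p \right)} = -2$
$\left(\left(11 - -3\right) + 136\right) \left(7 \cdot 7 + N{\left(L{\left(-1,2 \right)} \right)}\right) = \left(\left(11 - -3\right) + 136\right) \left(7 \cdot 7 - 2\right) = \left(\left(11 + 3\right) + 136\right) \left(49 - 2\right) = \left(14 + 136\right) 47 = 150 \cdot 47 = 7050$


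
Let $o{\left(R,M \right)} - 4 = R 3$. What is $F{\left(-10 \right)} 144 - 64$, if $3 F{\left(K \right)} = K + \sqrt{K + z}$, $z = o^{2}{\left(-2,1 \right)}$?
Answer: $-544 + 48 i \sqrt{6} \approx -544.0 + 117.58 i$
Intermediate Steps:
$o{\left(R,M \right)} = 4 + 3 R$ ($o{\left(R,M \right)} = 4 + R 3 = 4 + 3 R$)
$z = 4$ ($z = \left(4 + 3 \left(-2\right)\right)^{2} = \left(4 - 6\right)^{2} = \left(-2\right)^{2} = 4$)
$F{\left(K \right)} = \frac{K}{3} + \frac{\sqrt{4 + K}}{3}$ ($F{\left(K \right)} = \frac{K + \sqrt{K + 4}}{3} = \frac{K + \sqrt{4 + K}}{3} = \frac{K}{3} + \frac{\sqrt{4 + K}}{3}$)
$F{\left(-10 \right)} 144 - 64 = \left(\frac{1}{3} \left(-10\right) + \frac{\sqrt{4 - 10}}{3}\right) 144 - 64 = \left(- \frac{10}{3} + \frac{\sqrt{-6}}{3}\right) 144 - 64 = \left(- \frac{10}{3} + \frac{i \sqrt{6}}{3}\right) 144 - 64 = \left(-480 + 48 i \sqrt{6}\right) - 64 = -544 + 48 i \sqrt{6}$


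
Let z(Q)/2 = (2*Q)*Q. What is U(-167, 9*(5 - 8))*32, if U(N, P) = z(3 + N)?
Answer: 3442688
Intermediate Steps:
z(Q) = 4*Q² (z(Q) = 2*((2*Q)*Q) = 2*(2*Q²) = 4*Q²)
U(N, P) = 4*(3 + N)²
U(-167, 9*(5 - 8))*32 = (4*(3 - 167)²)*32 = (4*(-164)²)*32 = (4*26896)*32 = 107584*32 = 3442688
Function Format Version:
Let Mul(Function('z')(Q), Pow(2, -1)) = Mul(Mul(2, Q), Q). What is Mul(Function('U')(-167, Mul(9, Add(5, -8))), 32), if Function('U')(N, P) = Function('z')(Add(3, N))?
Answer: 3442688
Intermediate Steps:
Function('z')(Q) = Mul(4, Pow(Q, 2)) (Function('z')(Q) = Mul(2, Mul(Mul(2, Q), Q)) = Mul(2, Mul(2, Pow(Q, 2))) = Mul(4, Pow(Q, 2)))
Function('U')(N, P) = Mul(4, Pow(Add(3, N), 2))
Mul(Function('U')(-167, Mul(9, Add(5, -8))), 32) = Mul(Mul(4, Pow(Add(3, -167), 2)), 32) = Mul(Mul(4, Pow(-164, 2)), 32) = Mul(Mul(4, 26896), 32) = Mul(107584, 32) = 3442688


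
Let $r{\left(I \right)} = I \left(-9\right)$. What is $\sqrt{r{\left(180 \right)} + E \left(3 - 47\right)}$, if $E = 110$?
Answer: $2 i \sqrt{1615} \approx 80.374 i$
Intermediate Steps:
$r{\left(I \right)} = - 9 I$
$\sqrt{r{\left(180 \right)} + E \left(3 - 47\right)} = \sqrt{\left(-9\right) 180 + 110 \left(3 - 47\right)} = \sqrt{-1620 + 110 \left(-44\right)} = \sqrt{-1620 - 4840} = \sqrt{-6460} = 2 i \sqrt{1615}$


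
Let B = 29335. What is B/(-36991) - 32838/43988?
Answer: -1252549219/813580054 ≈ -1.5396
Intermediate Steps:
B/(-36991) - 32838/43988 = 29335/(-36991) - 32838/43988 = 29335*(-1/36991) - 32838*1/43988 = -29335/36991 - 16419/21994 = -1252549219/813580054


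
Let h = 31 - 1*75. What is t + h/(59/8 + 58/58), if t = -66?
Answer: -4774/67 ≈ -71.254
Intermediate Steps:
h = -44 (h = 31 - 75 = -44)
t + h/(59/8 + 58/58) = -66 - 44/(59/8 + 58/58) = -66 - 44/(59*(⅛) + 58*(1/58)) = -66 - 44/(59/8 + 1) = -66 - 44/(67/8) = -66 + (8/67)*(-44) = -66 - 352/67 = -4774/67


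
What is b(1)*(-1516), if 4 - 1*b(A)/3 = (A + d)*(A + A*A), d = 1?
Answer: 0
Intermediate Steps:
b(A) = 12 - 3*(1 + A)*(A + A²) (b(A) = 12 - 3*(A + 1)*(A + A*A) = 12 - 3*(1 + A)*(A + A²))
b(1)*(-1516) = (12 - 6*1² - 3*1 - 3*1³)*(-1516) = (12 - 6*1 - 3 - 3*1)*(-1516) = (12 - 6 - 3 - 3)*(-1516) = 0*(-1516) = 0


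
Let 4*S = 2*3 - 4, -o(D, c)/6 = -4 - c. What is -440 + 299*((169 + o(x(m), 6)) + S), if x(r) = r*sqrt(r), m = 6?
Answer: 136361/2 ≈ 68181.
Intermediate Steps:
x(r) = r**(3/2)
o(D, c) = 24 + 6*c (o(D, c) = -6*(-4 - c) = 24 + 6*c)
S = 1/2 (S = (2*3 - 4)/4 = (6 - 4)/4 = (1/4)*2 = 1/2 ≈ 0.50000)
-440 + 299*((169 + o(x(m), 6)) + S) = -440 + 299*((169 + (24 + 6*6)) + 1/2) = -440 + 299*((169 + (24 + 36)) + 1/2) = -440 + 299*((169 + 60) + 1/2) = -440 + 299*(229 + 1/2) = -440 + 299*(459/2) = -440 + 137241/2 = 136361/2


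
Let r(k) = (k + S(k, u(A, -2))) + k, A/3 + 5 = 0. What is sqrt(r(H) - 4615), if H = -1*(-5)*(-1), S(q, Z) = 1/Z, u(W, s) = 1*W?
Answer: 16*I*sqrt(4065)/15 ≈ 68.008*I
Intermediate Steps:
A = -15 (A = -15 + 3*0 = -15 + 0 = -15)
u(W, s) = W
H = -5 (H = 5*(-1) = -5)
r(k) = -1/15 + 2*k (r(k) = (k + 1/(-15)) + k = (k - 1/15) + k = (-1/15 + k) + k = -1/15 + 2*k)
sqrt(r(H) - 4615) = sqrt((-1/15 + 2*(-5)) - 4615) = sqrt((-1/15 - 10) - 4615) = sqrt(-151/15 - 4615) = sqrt(-69376/15) = 16*I*sqrt(4065)/15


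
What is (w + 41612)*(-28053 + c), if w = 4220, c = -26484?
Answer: -2499539784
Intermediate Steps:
(w + 41612)*(-28053 + c) = (4220 + 41612)*(-28053 - 26484) = 45832*(-54537) = -2499539784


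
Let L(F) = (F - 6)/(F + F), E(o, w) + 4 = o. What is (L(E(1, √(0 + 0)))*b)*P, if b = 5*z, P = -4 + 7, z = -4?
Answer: -90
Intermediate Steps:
E(o, w) = -4 + o
L(F) = (-6 + F)/(2*F) (L(F) = (-6 + F)/((2*F)) = (-6 + F)*(1/(2*F)) = (-6 + F)/(2*F))
P = 3
b = -20 (b = 5*(-4) = -20)
(L(E(1, √(0 + 0)))*b)*P = (((-6 + (-4 + 1))/(2*(-4 + 1)))*(-20))*3 = (((½)*(-6 - 3)/(-3))*(-20))*3 = (((½)*(-⅓)*(-9))*(-20))*3 = ((3/2)*(-20))*3 = -30*3 = -90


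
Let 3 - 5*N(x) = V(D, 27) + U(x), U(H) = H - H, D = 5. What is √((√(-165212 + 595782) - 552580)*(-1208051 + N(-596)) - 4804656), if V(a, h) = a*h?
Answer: √(16688865125900 - 30201935*√430570)/5 ≈ 8.1656e+5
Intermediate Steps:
U(H) = 0
N(x) = -132/5 (N(x) = ⅗ - (5*27 + 0)/5 = ⅗ - (135 + 0)/5 = ⅗ - ⅕*135 = ⅗ - 27 = -132/5)
√((√(-165212 + 595782) - 552580)*(-1208051 + N(-596)) - 4804656) = √((√(-165212 + 595782) - 552580)*(-1208051 - 132/5) - 4804656) = √((√430570 - 552580)*(-6040387/5) - 4804656) = √((-552580 + √430570)*(-6040387/5) - 4804656) = √((667559409692 - 6040387*√430570/5) - 4804656) = √(667554605036 - 6040387*√430570/5)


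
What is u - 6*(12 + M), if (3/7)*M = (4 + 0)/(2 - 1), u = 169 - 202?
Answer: -161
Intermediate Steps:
u = -33
M = 28/3 (M = 7*((4 + 0)/(2 - 1))/3 = 7*(4/1)/3 = 7*(4*1)/3 = (7/3)*4 = 28/3 ≈ 9.3333)
u - 6*(12 + M) = -33 - 6*(12 + 28/3) = -33 - 6*64/3 = -33 - 1*128 = -33 - 128 = -161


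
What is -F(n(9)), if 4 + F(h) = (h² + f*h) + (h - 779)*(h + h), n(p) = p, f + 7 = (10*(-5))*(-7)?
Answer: 10696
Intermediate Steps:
f = 343 (f = -7 + (10*(-5))*(-7) = -7 - 50*(-7) = -7 + 350 = 343)
F(h) = -4 + h² + 343*h + 2*h*(-779 + h) (F(h) = -4 + ((h² + 343*h) + (h - 779)*(h + h)) = -4 + ((h² + 343*h) + (-779 + h)*(2*h)) = -4 + ((h² + 343*h) + 2*h*(-779 + h)) = -4 + (h² + 343*h + 2*h*(-779 + h)) = -4 + h² + 343*h + 2*h*(-779 + h))
-F(n(9)) = -(-4 - 1215*9 + 3*9²) = -(-4 - 10935 + 3*81) = -(-4 - 10935 + 243) = -1*(-10696) = 10696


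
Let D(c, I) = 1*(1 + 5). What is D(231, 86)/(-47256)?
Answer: -1/7876 ≈ -0.00012697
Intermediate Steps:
D(c, I) = 6 (D(c, I) = 1*6 = 6)
D(231, 86)/(-47256) = 6/(-47256) = 6*(-1/47256) = -1/7876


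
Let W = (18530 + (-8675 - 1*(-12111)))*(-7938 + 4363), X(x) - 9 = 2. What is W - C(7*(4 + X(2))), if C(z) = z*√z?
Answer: -78528450 - 105*√105 ≈ -7.8530e+7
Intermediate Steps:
X(x) = 11 (X(x) = 9 + 2 = 11)
C(z) = z^(3/2)
W = -78528450 (W = (18530 + (-8675 + 12111))*(-3575) = (18530 + 3436)*(-3575) = 21966*(-3575) = -78528450)
W - C(7*(4 + X(2))) = -78528450 - (7*(4 + 11))^(3/2) = -78528450 - (7*15)^(3/2) = -78528450 - 105^(3/2) = -78528450 - 105*√105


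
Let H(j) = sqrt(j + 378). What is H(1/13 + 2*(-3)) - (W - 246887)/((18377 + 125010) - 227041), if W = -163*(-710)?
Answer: -131157/83654 + sqrt(62881)/13 ≈ 17.721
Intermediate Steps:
W = 115730
H(j) = sqrt(378 + j)
H(1/13 + 2*(-3)) - (W - 246887)/((18377 + 125010) - 227041) = sqrt(378 + (1/13 + 2*(-3))) - (115730 - 246887)/((18377 + 125010) - 227041) = sqrt(378 + (1/13 - 6)) - (-131157)/(143387 - 227041) = sqrt(378 - 77/13) - (-131157)/(-83654) = sqrt(4837/13) - (-131157)*(-1)/83654 = sqrt(62881)/13 - 1*131157/83654 = sqrt(62881)/13 - 131157/83654 = -131157/83654 + sqrt(62881)/13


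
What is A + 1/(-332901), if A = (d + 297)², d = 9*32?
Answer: 113927044724/332901 ≈ 3.4223e+5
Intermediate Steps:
d = 288
A = 342225 (A = (288 + 297)² = 585² = 342225)
A + 1/(-332901) = 342225 + 1/(-332901) = 342225 - 1/332901 = 113927044724/332901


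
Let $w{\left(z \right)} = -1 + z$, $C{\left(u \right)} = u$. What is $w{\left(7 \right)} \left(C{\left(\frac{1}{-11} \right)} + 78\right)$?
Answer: $\frac{5142}{11} \approx 467.45$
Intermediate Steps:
$w{\left(7 \right)} \left(C{\left(\frac{1}{-11} \right)} + 78\right) = \left(-1 + 7\right) \left(\frac{1}{-11} + 78\right) = 6 \left(- \frac{1}{11} + 78\right) = 6 \cdot \frac{857}{11} = \frac{5142}{11}$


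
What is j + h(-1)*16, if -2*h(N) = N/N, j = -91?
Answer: -99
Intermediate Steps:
h(N) = -½ (h(N) = -N/(2*N) = -½*1 = -½)
j + h(-1)*16 = -91 - ½*16 = -91 - 8 = -99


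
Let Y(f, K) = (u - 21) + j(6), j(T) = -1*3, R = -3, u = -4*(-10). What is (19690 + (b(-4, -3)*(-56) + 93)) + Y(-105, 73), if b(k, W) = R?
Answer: 19967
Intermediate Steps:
u = 40
b(k, W) = -3
j(T) = -3
Y(f, K) = 16 (Y(f, K) = (40 - 21) - 3 = 19 - 3 = 16)
(19690 + (b(-4, -3)*(-56) + 93)) + Y(-105, 73) = (19690 + (-3*(-56) + 93)) + 16 = (19690 + (168 + 93)) + 16 = (19690 + 261) + 16 = 19951 + 16 = 19967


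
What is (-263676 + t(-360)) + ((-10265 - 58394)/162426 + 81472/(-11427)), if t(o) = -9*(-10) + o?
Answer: -54434317066973/206226878 ≈ -2.6395e+5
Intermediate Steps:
t(o) = 90 + o
(-263676 + t(-360)) + ((-10265 - 58394)/162426 + 81472/(-11427)) = (-263676 + (90 - 360)) + ((-10265 - 58394)/162426 + 81472/(-11427)) = (-263676 - 270) + (-68659*1/162426 + 81472*(-1/11427)) = -263946 + (-68659/162426 - 81472/11427) = -263946 - 1557526385/206226878 = -54434317066973/206226878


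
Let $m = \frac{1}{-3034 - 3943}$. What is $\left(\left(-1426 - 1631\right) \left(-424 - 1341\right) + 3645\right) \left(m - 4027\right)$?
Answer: $- \frac{151699379715000}{6977} \approx -2.1743 \cdot 10^{10}$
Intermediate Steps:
$m = - \frac{1}{6977}$ ($m = \frac{1}{-6977} = - \frac{1}{6977} \approx -0.00014333$)
$\left(\left(-1426 - 1631\right) \left(-424 - 1341\right) + 3645\right) \left(m - 4027\right) = \left(\left(-1426 - 1631\right) \left(-424 - 1341\right) + 3645\right) \left(- \frac{1}{6977} - 4027\right) = \left(\left(-3057\right) \left(-1765\right) + 3645\right) \left(- \frac{28096380}{6977}\right) = \left(5395605 + 3645\right) \left(- \frac{28096380}{6977}\right) = 5399250 \left(- \frac{28096380}{6977}\right) = - \frac{151699379715000}{6977}$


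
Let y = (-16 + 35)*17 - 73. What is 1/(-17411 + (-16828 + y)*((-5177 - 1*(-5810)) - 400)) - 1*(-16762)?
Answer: 65037984769/3880085 ≈ 16762.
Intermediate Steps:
y = 250 (y = 19*17 - 73 = 323 - 73 = 250)
1/(-17411 + (-16828 + y)*((-5177 - 1*(-5810)) - 400)) - 1*(-16762) = 1/(-17411 + (-16828 + 250)*((-5177 - 1*(-5810)) - 400)) - 1*(-16762) = 1/(-17411 - 16578*((-5177 + 5810) - 400)) + 16762 = 1/(-17411 - 16578*(633 - 400)) + 16762 = 1/(-17411 - 16578*233) + 16762 = 1/(-17411 - 3862674) + 16762 = 1/(-3880085) + 16762 = -1/3880085 + 16762 = 65037984769/3880085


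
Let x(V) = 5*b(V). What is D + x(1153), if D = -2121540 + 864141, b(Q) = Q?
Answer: -1251634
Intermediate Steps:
x(V) = 5*V
D = -1257399
D + x(1153) = -1257399 + 5*1153 = -1257399 + 5765 = -1251634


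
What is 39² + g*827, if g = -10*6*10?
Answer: -494679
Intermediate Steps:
g = -600 (g = -60*10 = -600)
39² + g*827 = 39² - 600*827 = 1521 - 496200 = -494679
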